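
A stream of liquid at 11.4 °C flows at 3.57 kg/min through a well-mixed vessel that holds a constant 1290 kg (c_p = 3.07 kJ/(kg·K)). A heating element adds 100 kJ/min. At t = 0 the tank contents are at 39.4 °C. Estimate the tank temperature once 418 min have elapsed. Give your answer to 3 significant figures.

26.5 °C

Heat balance on the well-mixed liquid: M c_p dT/dt = ṁ c_p (T_in − T) + 100.
Rearrange: dT/dt = (T_ss − T)/τ with τ = M/ṁ = 361.34 min and T_ss = T_in + Q̇/(ṁ c_p) = 20.524 °C.
This is linear first-order; T(t) = T_ss + (T₀ − T_ss) e^(−t/τ).
T(418) = 20.524 + (18.876)·e^(−418/361.34) = 20.524 + (18.876)·0.31449 = 26.461 °C.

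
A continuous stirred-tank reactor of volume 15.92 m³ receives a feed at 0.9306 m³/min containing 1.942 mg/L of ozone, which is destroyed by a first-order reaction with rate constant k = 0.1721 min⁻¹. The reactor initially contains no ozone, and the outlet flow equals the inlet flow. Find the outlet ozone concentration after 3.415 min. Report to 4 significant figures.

0.2683 mg/L

Accumulation = in − out − consumed: V dC/dt = Q C_in − Q C − k V C.
This is linear with rate a = Q/V + k = 0.230555 min⁻¹.
C_ss = Q C_in/(Q + kV) = 0.492374 mg/L; C(t) = C_ss + (C₀ − C_ss) e^(−a t).
C(3.415) = 0.492374 + (-0.492374)·e^(−0.230555·3.415) = 0.492374 + (-0.492374)·0.455052 = 0.268318 mg/L.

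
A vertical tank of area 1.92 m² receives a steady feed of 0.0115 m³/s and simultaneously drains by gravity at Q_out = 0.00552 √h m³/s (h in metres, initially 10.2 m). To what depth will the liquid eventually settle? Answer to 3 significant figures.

4.34 m

Level balance: A dh/dt = 0.0115 − 0.00552 √h. Setting dh/dt = 0:
Q_in = 0.00552 √h_ss ⇒ √h_ss = 0.0115/0.00552 = 2.0833.
h_ss = 2.0833² = 4.3403 m. (Since h₀ = 10.2 m > h_ss, the level will fall toward this value.)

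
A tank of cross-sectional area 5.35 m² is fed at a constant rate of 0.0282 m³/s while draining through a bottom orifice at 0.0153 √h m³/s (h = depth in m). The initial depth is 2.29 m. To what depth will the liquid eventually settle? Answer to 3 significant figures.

3.40 m

Level balance: A dh/dt = 0.0282 − 0.0153 √h. Setting dh/dt = 0:
Q_in = 0.0153 √h_ss ⇒ √h_ss = 0.0282/0.0153 = 1.8431.
h_ss = 1.8431² = 3.3972 m. (Since h₀ = 2.29 m < h_ss, the level will rise toward this value.)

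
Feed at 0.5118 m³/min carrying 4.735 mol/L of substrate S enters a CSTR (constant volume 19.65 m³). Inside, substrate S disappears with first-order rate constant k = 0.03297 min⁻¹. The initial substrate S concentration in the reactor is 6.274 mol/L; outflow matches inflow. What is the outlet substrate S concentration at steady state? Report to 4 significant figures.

2.090 mol/L

Species balance: V dC/dt = Q C_in − Q C − k V C.
At steady state: 0 = Q C_in − (Q + kV) C_ss, so C_ss = Q C_in/(Q + kV).
C_ss = 0.5118·4.735/(0.5118 + 0.03297·19.65) = 2.42337/1.15966 = 2.08973 mol/L.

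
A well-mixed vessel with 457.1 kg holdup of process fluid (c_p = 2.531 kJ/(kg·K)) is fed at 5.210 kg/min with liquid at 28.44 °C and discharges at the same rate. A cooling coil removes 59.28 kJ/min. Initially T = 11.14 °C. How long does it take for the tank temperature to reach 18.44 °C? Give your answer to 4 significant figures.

74.07 min

M c_p dT/dt = ṁ c_p (T_in − T) − Q̇.
τ = M/ṁ = 87.7351 min; T_ss = T_in − Q̇/(ṁ c_p) = 23.9445 °C.
T(t) = T_ss + (T₀ − T_ss) e^(−t/τ). Set T = 18.44:
e^(−t/τ) = (18.44 − 23.9445)/(11.14 − 23.9445) = 0.429888
t = −87.7351 · ln(0.429888) = 74.0687 min.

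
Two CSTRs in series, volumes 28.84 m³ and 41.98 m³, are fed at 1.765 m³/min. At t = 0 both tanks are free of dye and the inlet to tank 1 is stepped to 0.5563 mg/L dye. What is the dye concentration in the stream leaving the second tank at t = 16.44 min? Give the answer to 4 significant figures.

0.1124 mg/L

Each tank obeys Vᵢ dCᵢ/dt = Q(Cᵢ₋₁ − Cᵢ), so τᵢ = Vᵢ/Q.
τ₁ = 28.84/1.765 = 16.3399 min; τ₂ = 41.98/1.765 = 23.7847 min.
Solving the cascade with C₁(0)=C₂(0)=0 gives C₂(t) = C_in[1 − (τ₁ e^(−t/τ₁) − τ₂ e^(−t/τ₂))/(τ₁ − τ₂)].
At t = 16.44: e^(−t/τ₁) = 0.365634, e^(−t/τ₂) = 0.500974.
C₂ = 0.5563·[1 − (16.3399·0.365634 − 23.7847·0.500974)/(-7.44476)] = 0.5563·0.201977 = 0.112360 mg/L.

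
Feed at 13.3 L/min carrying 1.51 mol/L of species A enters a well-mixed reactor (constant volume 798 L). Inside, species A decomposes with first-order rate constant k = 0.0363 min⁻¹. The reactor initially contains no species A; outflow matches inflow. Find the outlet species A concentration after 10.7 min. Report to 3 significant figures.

0.206 mol/L

V dC/dt = Q(C_in − C) − k V C.
This is linear with rate a = Q/V + k = 0.052967 min⁻¹.
C_ss = Q C_in/(Q + kV) = 0.47514 mol/L; C(t) = C_ss + (C₀ − C_ss) e^(−a t).
C(10.7) = 0.47514 + (-0.47514)·e^(−0.052967·10.7) = 0.47514 + (-0.47514)·0.56737 = 0.20556 mol/L.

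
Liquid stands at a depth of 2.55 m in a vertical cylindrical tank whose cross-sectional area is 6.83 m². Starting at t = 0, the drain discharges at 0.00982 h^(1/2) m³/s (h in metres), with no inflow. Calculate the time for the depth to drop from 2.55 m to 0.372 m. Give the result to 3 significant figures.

Unsteady balance on liquid volume: A dh/dt = −0.00982 √h.
Separate and integrate: 2(√h − √h₀) = −(0.00982/A) t.
t = 2A(√h₀ − √h)/0.00982 = 2·6.83·(√2.55 − √0.372)/0.00982
  = 13.660 × (1.5969 − 0.60992) / 0.00982 = 1372.9 s.

1370 s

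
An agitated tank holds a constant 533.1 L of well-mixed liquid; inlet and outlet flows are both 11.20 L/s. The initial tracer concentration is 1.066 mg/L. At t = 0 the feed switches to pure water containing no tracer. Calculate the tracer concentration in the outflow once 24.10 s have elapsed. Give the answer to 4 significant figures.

Mass balance on the solute (V constant): V dC/dt = Q(C_in − C).
Rewrite as dC/dt + C/τ = C_in/τ, τ = V/Q = 47.5982 s.
C approaches C_in exponentially: C(t) = C_in + (C₀ − C_in) e^(−t/τ).
C(24.10) = 0 + (1.066 − 0)·e^(−24.10/47.5982) = 0 + (1.06600)·0.602709 = 0.642487 mg/L.

0.6425 mg/L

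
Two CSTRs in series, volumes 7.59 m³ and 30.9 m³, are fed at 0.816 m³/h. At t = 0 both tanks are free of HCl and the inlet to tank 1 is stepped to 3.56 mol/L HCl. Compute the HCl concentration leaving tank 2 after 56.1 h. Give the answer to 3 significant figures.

2.49 mol/L

Each tank obeys Vᵢ dCᵢ/dt = Q(Cᵢ₋₁ − Cᵢ), so τᵢ = Vᵢ/Q.
τ₁ = 7.59/0.816 = 9.3015 h; τ₂ = 30.9/0.816 = 37.868 h.
Tank 1: C₁ = C_in(1 − e^(−t/τ₁)). Tank 2 (τ₁ ≠ τ₂): C₂ = C_in[1 − (τ₁ e^(−t/τ₁) − τ₂ e^(−t/τ₂))/(τ₁ − τ₂)].
At t = 56.1: e^(−t/τ₁) = 0.0024024, e^(−t/τ₂) = 0.22730.
C₂ = 3.56·[1 − (9.3015·0.0024024 − 37.868·0.22730)/(-28.566)] = 3.56·0.69947 = 2.4901 mol/L.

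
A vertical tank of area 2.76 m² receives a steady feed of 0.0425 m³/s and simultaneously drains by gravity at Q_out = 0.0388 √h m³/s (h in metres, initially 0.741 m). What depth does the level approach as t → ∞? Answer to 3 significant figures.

1.20 m

Level balance: A dh/dt = 0.0425 − 0.0388 √h. Setting dh/dt = 0:
Q_in = 0.0388 √h_ss ⇒ √h_ss = 0.0425/0.0388 = 1.0954.
h_ss = 1.0954² = 1.1998 m. (Since h₀ = 0.741 m < h_ss, the level will rise toward this value.)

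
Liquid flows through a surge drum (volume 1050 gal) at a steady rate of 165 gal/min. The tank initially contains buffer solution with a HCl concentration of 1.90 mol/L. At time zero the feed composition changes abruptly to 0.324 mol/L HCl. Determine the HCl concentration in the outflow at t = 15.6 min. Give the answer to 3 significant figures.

0.460 mol/L

Species balance on the tank: V dC/dt = Q(C_in − C).
Rewrite as dC/dt + C/τ = C_in/τ, τ = V/Q = 6.3636 min.
C approaches C_in exponentially: C(t) = C_in + (C₀ − C_in) e^(−t/τ).
C(15.6) = 0.324 + (1.90 − 0.324)·e^(−15.6/6.3636) = 0.324 + (1.5760)·0.086170 = 0.45980 mol/L.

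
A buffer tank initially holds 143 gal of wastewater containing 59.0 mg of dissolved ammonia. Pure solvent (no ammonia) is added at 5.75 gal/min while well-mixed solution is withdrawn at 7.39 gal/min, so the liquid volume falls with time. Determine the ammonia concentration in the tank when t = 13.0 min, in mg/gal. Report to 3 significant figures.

0.234 mg/gal

Total volume: dV/dt = Q_in − Q_out = -1.6400 gal/min, so V(t) = 143 − 1.6400 t and V(13.0) = 121.68 gal.
Solute balance: dm/dt = 0 − Q_out C = −Q_out m/V(t).
Separate: dm/m = −Q_out dt/V(t) ⇒ ln(m/m₀) = −(Q_out/(Q_in−Q_out)) ln(V/V₀).
m = m₀ (V₀/V)^(Q_out/(Q_in−Q_out)) = 59.0 × (143/121.68)^(-4.5061) = 28.504 mg.
C = m/V = 28.504/121.68 = 0.23425 mg/gal.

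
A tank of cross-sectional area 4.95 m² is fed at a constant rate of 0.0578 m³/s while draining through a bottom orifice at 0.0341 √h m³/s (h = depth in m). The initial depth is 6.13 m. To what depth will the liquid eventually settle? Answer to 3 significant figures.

2.87 m

Level balance: A dh/dt = 0.0578 − 0.0341 √h. Setting dh/dt = 0:
Q_in = 0.0341 √h_ss ⇒ √h_ss = 0.0578/0.0341 = 1.6950.
h_ss = 1.6950² = 2.8731 m. (Since h₀ = 6.13 m > h_ss, the level will fall toward this value.)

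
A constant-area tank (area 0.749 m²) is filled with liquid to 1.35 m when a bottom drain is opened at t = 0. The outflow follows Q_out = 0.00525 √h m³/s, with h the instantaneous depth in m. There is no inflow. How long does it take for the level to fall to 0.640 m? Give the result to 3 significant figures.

103 s

Unsteady balance on liquid volume: A dh/dt = −0.00525 √h.
∫ h^(−1/2) dh = −(0.00525/A) ∫ dt, giving 2√h = 2√h₀ − (0.00525/A) t.
t = 2A(√h₀ − √h)/0.00525 = 2·0.749·(√1.35 − √0.640)/0.00525
  = 1.4980 × (1.1619 − 0.80000) / 0.00525 = 103.26 s.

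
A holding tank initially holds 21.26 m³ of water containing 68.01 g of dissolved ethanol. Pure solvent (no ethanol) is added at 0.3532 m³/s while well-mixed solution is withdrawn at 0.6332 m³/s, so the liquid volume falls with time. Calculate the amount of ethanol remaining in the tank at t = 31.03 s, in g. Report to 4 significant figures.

Let m(t) be the amount of ethanol. Volume: V(t) = V₀ + (Q_in − Q_out) t = 21.26 − 0.280000 t; V(31.03) = 12.5716 m³.
Species balance (pure solvent in): dm/dt = −Q_out · m/V(t).
dm/m = −Q_out dt/(V₀ − 0.280000 t); integrating gives ln(m/m₀) = −(Q_out/(Q_in−Q_out)) ln(V/V₀).
m = m₀ (V₀/V)^(Q_out/(Q_in−Q_out)) = 68.01 × (21.26/12.5716)^(-2.26143) = 20.7289 g.

20.73 g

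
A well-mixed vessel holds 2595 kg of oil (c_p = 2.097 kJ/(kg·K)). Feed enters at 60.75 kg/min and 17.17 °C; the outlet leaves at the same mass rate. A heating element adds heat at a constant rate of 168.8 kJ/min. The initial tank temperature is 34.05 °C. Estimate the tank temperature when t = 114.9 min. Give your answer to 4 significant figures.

Unsteady energy balance on the tank contents: M c_p dT/dt = ṁ c_p (T_in − T) + 168.8.
τ = M/ṁ = 42.7160 min; T_ss = T_in + Q̇/(ṁ c_p) = 17.17 + 168.8/(60.75·2.097) = 18.4950 °C.
Solution: T(t) = T_ss + (T₀ − T_ss) e^(−t/τ).
T(114.9) = 18.4950 + (15.5550)·e^(−114.9/42.7160) = 18.4950 + (15.5550)·0.0678907 = 19.5511 °C.

19.55 °C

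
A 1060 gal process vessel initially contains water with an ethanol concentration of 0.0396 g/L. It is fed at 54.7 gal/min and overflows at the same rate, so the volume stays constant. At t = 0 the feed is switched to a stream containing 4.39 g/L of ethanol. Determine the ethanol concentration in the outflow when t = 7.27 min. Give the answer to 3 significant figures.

1.40 g/L

Species balance on the tank: V dC/dt = Q(C_in − C).
Rewrite as dC/dt + C/τ = C_in/τ, τ = V/Q = 19.378 min.
Solution: C(t) = C_in + (C₀ − C_in) e^(−t/τ).
C(7.27) = 4.39 + (0.0396 − 4.39)·e^(−7.27/19.378) = 4.39 + (-4.3504)·0.68718 = 1.4005 g/L.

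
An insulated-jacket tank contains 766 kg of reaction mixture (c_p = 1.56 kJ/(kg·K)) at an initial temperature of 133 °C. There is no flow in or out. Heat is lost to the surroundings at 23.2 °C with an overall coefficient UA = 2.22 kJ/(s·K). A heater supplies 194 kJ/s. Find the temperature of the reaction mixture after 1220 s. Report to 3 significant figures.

Lumped-capacitance energy balance: M c_p dT/dt = UA(T_amb − T) + Q̇.
dT/dt = (T_ss − T)/τ with T_ss = T_amb + Q̇/UA = 23.2 + 194/2.22 = 110.59 °C, τ = M c_p/UA = 766·1.56/2.22 = 538.27 s.
Solution: T(t) = T_ss + (T₀ − T_ss) e^(−t/τ).
T(1220) = 110.59 + (22.413)·0.10367 = 112.91 °C.

113 °C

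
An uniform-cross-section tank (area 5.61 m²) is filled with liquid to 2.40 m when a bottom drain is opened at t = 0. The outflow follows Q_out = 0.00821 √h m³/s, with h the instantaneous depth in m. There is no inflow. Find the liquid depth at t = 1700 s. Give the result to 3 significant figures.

0.0932 m

A dh/dt = −Q_out = −0.00821 √h.
This is separable: 2 d(√h)/dt = −0.00821/A, so √h = √h₀ − (0.00821/(2A)) t.
√h = √2.40 − 0.00821·1700/(2·5.61) = 1.5492 − 1.2439 = 0.30525.
h = 0.30525² = 0.093180 m.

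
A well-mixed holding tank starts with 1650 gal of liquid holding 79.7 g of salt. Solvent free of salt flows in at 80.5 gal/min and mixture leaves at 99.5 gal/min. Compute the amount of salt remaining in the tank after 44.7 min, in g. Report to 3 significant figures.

Let m(t) be the amount of salt. Volume: V(t) = V₀ + (Q_in − Q_out) t = 1650 − 19.000 t; V(44.7) = 800.70 gal.
Solute balance: dm/dt = 0 − Q_out C = −Q_out m/V(t).
Separate: dm/m = −Q_out dt/V(t) ⇒ ln(m/m₀) = −(Q_out/(Q_in−Q_out)) ln(V/V₀).
m = m₀ (V₀/V)^(Q_out/(Q_in−Q_out)) = 79.7 × (1650/800.70)^(-5.2368) = 1.8072 g.

1.81 g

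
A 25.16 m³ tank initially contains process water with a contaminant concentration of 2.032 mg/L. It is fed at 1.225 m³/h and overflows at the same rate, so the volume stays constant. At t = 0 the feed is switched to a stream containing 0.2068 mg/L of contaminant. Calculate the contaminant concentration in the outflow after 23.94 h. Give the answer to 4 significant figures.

Mass balance on the solute (V constant): V dC/dt = Q(C_in − C).
Rewrite as dC/dt + C/τ = C_in/τ, τ = V/Q = 20.5388 h.
Solution: C(t) = C_in + (C₀ − C_in) e^(−t/τ).
C(23.94) = 0.2068 + (2.032 − 0.2068)·e^(−23.94/20.5388) = 0.2068 + (1.82520)·0.311736 = 0.775780 mg/L.

0.7758 mg/L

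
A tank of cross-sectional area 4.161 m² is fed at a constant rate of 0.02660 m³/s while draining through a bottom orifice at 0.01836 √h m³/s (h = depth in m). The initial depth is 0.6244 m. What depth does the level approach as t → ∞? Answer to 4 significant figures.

2.099 m

Level balance: A dh/dt = 0.02660 − 0.01836 √h. Setting dh/dt = 0:
Q_in = 0.01836 √h_ss ⇒ √h_ss = 0.02660/0.01836 = 1.44880.
h_ss = 1.44880² = 2.09903 m. (Since h₀ = 0.6244 m < h_ss, the level will rise toward this value.)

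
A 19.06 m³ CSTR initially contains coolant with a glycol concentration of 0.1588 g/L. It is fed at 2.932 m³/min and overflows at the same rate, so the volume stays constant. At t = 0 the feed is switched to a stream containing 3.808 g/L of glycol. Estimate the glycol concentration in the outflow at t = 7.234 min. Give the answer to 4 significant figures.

Accumulation = in − out for the solute gives V dC/dt = Q(C_in − C).
Rewrite as dC/dt + C/τ = C_in/τ, τ = V/Q = 6.50068 min.
This is linear first-order; C(t) = C_in + (C₀ − C_in) e^(−t/τ).
C(7.234) = 3.808 + (0.1588 − 3.808)·e^(−7.234/6.50068) = 3.808 + (-3.64920)·0.328635 = 2.60874 g/L.

2.609 g/L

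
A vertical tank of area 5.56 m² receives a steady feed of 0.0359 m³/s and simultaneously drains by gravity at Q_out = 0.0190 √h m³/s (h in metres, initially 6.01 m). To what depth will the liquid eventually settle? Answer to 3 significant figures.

Level balance: A dh/dt = 0.0359 − 0.0190 √h. Setting dh/dt = 0:
Q_in = 0.0190 √h_ss ⇒ √h_ss = 0.0359/0.0190 = 1.8895.
h_ss = 1.8895² = 3.5701 m. (Since h₀ = 6.01 m > h_ss, the level will fall toward this value.)

3.57 m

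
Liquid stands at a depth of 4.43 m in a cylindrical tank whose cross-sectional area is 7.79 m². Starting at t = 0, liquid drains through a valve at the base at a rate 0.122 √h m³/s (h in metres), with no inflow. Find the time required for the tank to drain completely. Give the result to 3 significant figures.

269 s

Volume balance on the tank: A dh/dt = −0.122 √h.
This is separable: 2 d(√h)/dt = −0.122/A, so √h = √h₀ − (0.122/(2A)) t.
Tank is empty when √h = 0: t_empty = 2A√h₀/0.122.
t_empty = 2·7.79·√4.43/0.122 = 15.580·2.1048/0.122 = 268.79 s.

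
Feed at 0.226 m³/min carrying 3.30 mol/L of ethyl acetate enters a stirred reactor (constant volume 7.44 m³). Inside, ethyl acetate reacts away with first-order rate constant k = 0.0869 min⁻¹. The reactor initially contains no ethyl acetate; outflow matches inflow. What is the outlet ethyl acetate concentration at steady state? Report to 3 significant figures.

0.855 mol/L

Species balance: V dC/dt = Q C_in − Q C − k V C.
At steady state: 0 = Q C_in − (Q + kV) C_ss, so C_ss = Q C_in/(Q + kV).
C_ss = 0.226·3.30/(0.226 + 0.0869·7.44) = 0.74580/0.87254 = 0.85475 mol/L.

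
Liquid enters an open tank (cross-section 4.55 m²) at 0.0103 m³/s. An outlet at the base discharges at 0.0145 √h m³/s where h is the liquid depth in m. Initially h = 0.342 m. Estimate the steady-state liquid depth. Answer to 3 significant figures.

Level balance: A dh/dt = 0.0103 − 0.0145 √h. Setting dh/dt = 0:
Q_in = 0.0145 √h_ss ⇒ √h_ss = 0.0103/0.0145 = 0.71034.
h_ss = 0.71034² = 0.50459 m. (Since h₀ = 0.342 m < h_ss, the level will rise toward this value.)

0.505 m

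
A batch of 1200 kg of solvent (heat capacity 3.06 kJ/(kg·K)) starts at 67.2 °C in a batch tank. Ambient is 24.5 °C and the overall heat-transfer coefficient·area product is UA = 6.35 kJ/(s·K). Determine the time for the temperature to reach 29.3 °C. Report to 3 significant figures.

Heat balance on the well-mixed liquid: M c_p dT/dt = −UA(T − T_amb).
τ = M c_p/UA = 578.27 s; T_ss = T_amb = 24.500 °C.
T(t) = T_ss + (T₀ − T_ss)e^(−t/τ); set T = 29.3:
t = −τ ln[(T − T_ss)/(T₀ − T_ss)] = −578.27 · ln(0.11241) = 1263.9 s.

1260 s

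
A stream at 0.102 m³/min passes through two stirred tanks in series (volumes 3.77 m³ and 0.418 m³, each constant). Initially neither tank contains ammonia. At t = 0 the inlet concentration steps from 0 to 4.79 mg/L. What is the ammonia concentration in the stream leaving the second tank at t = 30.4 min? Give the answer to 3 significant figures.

Time constants: τᵢ = Vᵢ/Q for each well-mixed tank.
τ₁ = 3.77/0.102 = 36.961 min; τ₂ = 0.418/0.102 = 4.0980 min.
Solving the cascade with C₁(0)=C₂(0)=0 gives C₂(t) = C_in[1 − (τ₁ e^(−t/τ₁) − τ₂ e^(−t/τ₂))/(τ₁ − τ₂)].
At t = 30.4: e^(−t/τ₁) = 0.43933, e^(−t/τ₂) = 0.00060024.
C₂ = 4.79·[1 − (36.961·0.43933 − 4.0980·0.00060024)/(32.863)] = 4.79·0.50595 = 2.4235 mg/L.

2.42 mg/L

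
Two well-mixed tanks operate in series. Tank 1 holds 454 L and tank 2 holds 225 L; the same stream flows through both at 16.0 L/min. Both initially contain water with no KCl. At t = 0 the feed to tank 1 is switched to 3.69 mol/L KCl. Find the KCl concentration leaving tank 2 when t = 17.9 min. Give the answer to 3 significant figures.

0.812 mol/L

Time constants: τᵢ = Vᵢ/Q for each well-mixed tank.
τ₁ = 454/16.0 = 28.375 min; τ₂ = 225/16.0 = 14.062 min.
Solving the cascade with C₁(0)=C₂(0)=0 gives C₂(t) = C_in[1 − (τ₁ e^(−t/τ₁) − τ₂ e^(−t/τ₂))/(τ₁ − τ₂)].
At t = 17.9: e^(−t/τ₁) = 0.53215, e^(−t/τ₂) = 0.28002.
C₂ = 3.69·[1 − (28.375·0.53215 − 14.062·0.28002)/(14.312)] = 3.69·0.22013 = 0.81229 mol/L.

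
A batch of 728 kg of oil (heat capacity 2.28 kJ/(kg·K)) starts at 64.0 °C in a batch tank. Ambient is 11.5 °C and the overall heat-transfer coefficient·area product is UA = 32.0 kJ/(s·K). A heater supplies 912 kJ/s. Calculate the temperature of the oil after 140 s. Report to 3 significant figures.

41.6 °C

Energy balance: M c_p dT/dt = −UA(T − T_amb) + Q̇.
dT/dt = (T_ss − T)/τ with T_ss = T_amb + Q̇/UA = 11.5 + 912/32.0 = 40.000 °C, τ = M c_p/UA = 728·2.28/32.0 = 51.870 s.
T approaches T_ss exponentially: T(t) = T_ss + (T₀ − T_ss) e^(−t/τ).
T(140) = 40.000 + (24.000)·0.067269 = 41.614 °C.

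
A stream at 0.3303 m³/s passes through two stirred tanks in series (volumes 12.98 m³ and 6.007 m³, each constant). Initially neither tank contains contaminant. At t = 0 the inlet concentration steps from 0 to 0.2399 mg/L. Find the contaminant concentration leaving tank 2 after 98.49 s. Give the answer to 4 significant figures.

Time constants: τᵢ = Vᵢ/Q for each well-mixed tank.
τ₁ = 12.98/0.3303 = 39.2976 s; τ₂ = 6.007/0.3303 = 18.1865 s.
Tank 1: C₁ = C_in(1 − e^(−t/τ₁)). Tank 2 (τ₁ ≠ τ₂): C₂ = C_in[1 − (τ₁ e^(−t/τ₁) − τ₂ e^(−t/τ₂))/(τ₁ − τ₂)].
At t = 98.49: e^(−t/τ₁) = 0.0815728, e^(−t/τ₂) = 0.00444686.
C₂ = 0.2399·[1 − (39.2976·0.0815728 − 18.1865·0.00444686)/(21.1111)] = 0.2399·0.851986 = 0.204391 mg/L.

0.2044 mg/L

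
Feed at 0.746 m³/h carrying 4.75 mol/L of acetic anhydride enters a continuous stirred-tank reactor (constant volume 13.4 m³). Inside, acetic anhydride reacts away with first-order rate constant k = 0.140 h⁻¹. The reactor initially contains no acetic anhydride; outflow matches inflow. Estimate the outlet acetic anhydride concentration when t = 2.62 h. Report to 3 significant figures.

Species balance: V dC/dt = Q C_in − Q C − k V C.
This is linear with rate a = Q/V + k = 0.19567 h⁻¹.
C_ss = Q C_in/(Q + kV) = 1.3514 mol/L; C(t) = C_ss + (C₀ − C_ss) e^(−a t).
C(2.62) = 1.3514 + (-1.3514)·e^(−0.19567·2.62) = 1.3514 + (-1.3514)·0.59890 = 0.54207 mol/L.

0.542 mol/L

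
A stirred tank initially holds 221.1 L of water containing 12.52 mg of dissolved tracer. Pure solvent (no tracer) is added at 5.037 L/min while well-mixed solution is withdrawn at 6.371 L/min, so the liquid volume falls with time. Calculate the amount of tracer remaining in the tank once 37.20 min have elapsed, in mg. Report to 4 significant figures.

Let m(t) be the amount of tracer. Volume: V(t) = V₀ + (Q_in − Q_out) t = 221.1 − 1.33400 t; V(37.20) = 171.475 L.
Species balance (pure solvent in): dm/dt = −Q_out · m/V(t).
dm/m = −Q_out dt/(V₀ − 1.33400 t); integrating gives ln(m/m₀) = −(Q_out/(Q_in−Q_out)) ln(V/V₀).
m = m₀ (V₀/V)^(Q_out/(Q_in−Q_out)) = 12.52 × (221.1/171.475)^(-4.77586) = 3.71885 mg.

3.719 mg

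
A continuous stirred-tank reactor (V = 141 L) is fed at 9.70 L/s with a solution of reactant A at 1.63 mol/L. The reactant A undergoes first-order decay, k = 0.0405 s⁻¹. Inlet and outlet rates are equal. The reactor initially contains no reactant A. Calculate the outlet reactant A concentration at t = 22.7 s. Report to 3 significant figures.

Species balance: V dC/dt = Q C_in − Q C − k V C.
dC/dt = (Q/V) C_in − (Q/V + k) C; effective rate a = Q/V + k = 0.068794 + 0.0405 = 0.10929 s⁻¹.
C_ss = Q C_in/(Q + kV) = 1.0260 mol/L; C(t) = C_ss + (C₀ − C_ss) e^(−a t).
C(22.7) = 1.0260 + (-1.0260)·e^(−0.10929·22.7) = 1.0260 + (-1.0260)·0.083661 = 0.94015 mol/L.

0.940 mol/L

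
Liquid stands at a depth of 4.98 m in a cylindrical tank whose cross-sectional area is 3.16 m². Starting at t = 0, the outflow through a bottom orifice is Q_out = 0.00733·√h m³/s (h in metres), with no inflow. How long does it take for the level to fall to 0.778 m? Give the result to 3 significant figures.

Accumulation of liquid (constant cross-section A): A dh/dt = −0.00733 √h.
∫ h^(−1/2) dh = −(0.00733/A) ∫ dt, giving 2√h = 2√h₀ − (0.00733/A) t.
t = 2A(√h₀ − √h)/0.00733 = 2·3.16·(√4.98 − √0.778)/0.00733
  = 6.3200 × (2.2316 − 0.88204) / 0.00733 = 1163.6 s.

1160 s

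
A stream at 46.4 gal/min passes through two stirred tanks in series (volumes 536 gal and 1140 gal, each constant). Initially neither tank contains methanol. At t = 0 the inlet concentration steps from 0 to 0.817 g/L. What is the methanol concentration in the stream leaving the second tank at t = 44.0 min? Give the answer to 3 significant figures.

0.576 g/L

Each tank obeys Vᵢ dCᵢ/dt = Q(Cᵢ₋₁ − Cᵢ), so τᵢ = Vᵢ/Q.
τ₁ = 536/46.4 = 11.552 min; τ₂ = 1140/46.4 = 24.569 min.
Tank 1: C₁ = C_in(1 − e^(−t/τ₁)). Tank 2 (τ₁ ≠ τ₂): C₂ = C_in[1 − (τ₁ e^(−t/τ₁) − τ₂ e^(−t/τ₂))/(τ₁ − τ₂)].
At t = 44.0: e^(−t/τ₁) = 0.022171, e^(−t/τ₂) = 0.16681.
C₂ = 0.817·[1 − (11.552·0.022171 − 24.569·0.16681)/(-13.017)] = 0.817·0.70483 = 0.57584 g/L.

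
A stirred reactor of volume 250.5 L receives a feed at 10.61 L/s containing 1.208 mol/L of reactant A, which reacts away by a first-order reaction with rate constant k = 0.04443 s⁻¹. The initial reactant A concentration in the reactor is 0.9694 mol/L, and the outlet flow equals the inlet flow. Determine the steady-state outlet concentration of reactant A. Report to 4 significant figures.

0.5896 mol/L

V dC/dt = Q(C_in − C) − k V C.
Steady state (dC/dt = 0): C_ss = Q C_in/(Q + kV) = C_in/(1 + kV/Q).
C_ss = 10.61·1.208/(10.61 + 0.04443·250.5) = 12.8169/21.7397 = 0.589561 mol/L.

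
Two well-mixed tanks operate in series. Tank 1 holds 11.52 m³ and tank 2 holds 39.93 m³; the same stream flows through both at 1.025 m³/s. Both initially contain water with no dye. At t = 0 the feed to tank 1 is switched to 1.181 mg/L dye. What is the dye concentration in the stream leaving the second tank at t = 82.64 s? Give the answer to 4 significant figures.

0.9823 mg/L

Time constants: τᵢ = Vᵢ/Q for each well-mixed tank.
τ₁ = 11.52/1.025 = 11.2390 s; τ₂ = 39.93/1.025 = 38.9561 s.
Solving the cascade with C₁(0)=C₂(0)=0 gives C₂(t) = C_in[1 − (τ₁ e^(−t/τ₁) − τ₂ e^(−t/τ₂))/(τ₁ − τ₂)].
At t = 82.64: e^(−t/τ₁) = 0.000640699, e^(−t/τ₂) = 0.119868.
C₂ = 1.181·[1 − (11.2390·0.000640699 − 38.9561·0.119868)/(-27.7171)] = 1.181·0.831786 = 0.982339 mg/L.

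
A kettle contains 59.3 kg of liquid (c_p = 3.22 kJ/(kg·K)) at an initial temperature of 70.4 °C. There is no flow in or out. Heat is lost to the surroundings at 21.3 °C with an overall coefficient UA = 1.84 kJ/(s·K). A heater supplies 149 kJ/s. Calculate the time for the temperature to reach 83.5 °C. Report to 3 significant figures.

M c_p dT/dt = −UA(T − T_amb) + Q̇.
τ = M c_p/UA = 103.77 s; T_ss = T_amb + Q̇/UA = 21.3 + 149/1.84 = 102.28 °C.
T(t) = T_ss + (T₀ − T_ss)e^(−t/τ); set T = 83.5:
t = −τ ln[(T − T_ss)/(T₀ − T_ss)] = −103.77 · ln(0.58906) = 54.920 s.

54.9 s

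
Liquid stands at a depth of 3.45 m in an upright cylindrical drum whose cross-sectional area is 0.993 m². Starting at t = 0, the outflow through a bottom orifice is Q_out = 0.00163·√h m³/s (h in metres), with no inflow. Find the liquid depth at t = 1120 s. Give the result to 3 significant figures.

With no inflow, A dh/dt = −0.00163 √h.
Separate and integrate: 2(√h − √h₀) = −(0.00163/A) t.
√h = √3.45 − 0.00163·1120/(2·0.993) = 1.8574 − 0.91923 = 0.93818.
h = 0.93818² = 0.88019 m.

0.880 m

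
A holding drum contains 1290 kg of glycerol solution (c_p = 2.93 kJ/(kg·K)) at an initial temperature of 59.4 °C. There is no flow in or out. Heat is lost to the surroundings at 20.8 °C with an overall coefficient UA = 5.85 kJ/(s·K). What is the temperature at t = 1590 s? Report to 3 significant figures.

Lumped-capacitance energy balance: M c_p dT/dt = UA(T_amb − T).
dT/dt = (T_ss − T)/τ with T_ss = T_amb = 20.800 °C, τ = M c_p/UA = 1290·2.93/5.85 = 646.10 s.
T approaches T_ss exponentially: T(t) = T_ss + (T₀ − T_ss) e^(−t/τ).
T(1590) = 20.800 + (38.600)·0.085357 = 24.095 °C.

24.1 °C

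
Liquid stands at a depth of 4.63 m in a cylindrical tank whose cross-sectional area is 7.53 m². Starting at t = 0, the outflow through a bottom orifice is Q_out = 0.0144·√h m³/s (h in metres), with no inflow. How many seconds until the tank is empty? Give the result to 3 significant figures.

2250 s

Volume balance on the tank: A dh/dt = −0.0144 √h.
Separate and integrate: 2(√h − √h₀) = −(0.0144/A) t.
Set h = 0: 2√h₀ = (0.0144/A) t_empty ⇒ t_empty = 2A√h₀/0.0144.
t_empty = 2·7.53·√4.63/0.0144 = 15.060·2.1517/0.0144 = 2250.4 s.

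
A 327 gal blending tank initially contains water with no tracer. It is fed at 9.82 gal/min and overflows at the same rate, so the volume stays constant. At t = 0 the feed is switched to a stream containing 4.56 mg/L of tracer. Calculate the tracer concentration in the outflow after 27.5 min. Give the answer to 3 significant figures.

Species balance on the tank: V dC/dt = Q(C_in − C).
So dC/dt = (C_in − C)/τ with τ = V/Q = 327/9.82 = 33.299 min.
This is linear first-order; C(t) = C_in + (C₀ − C_in) e^(−t/τ).
C(27.5) = 4.56 + (0 − 4.56)·e^(−27.5/33.299) = 4.56 + (-4.5600)·0.43787 = 2.5633 mg/L.

2.56 mg/L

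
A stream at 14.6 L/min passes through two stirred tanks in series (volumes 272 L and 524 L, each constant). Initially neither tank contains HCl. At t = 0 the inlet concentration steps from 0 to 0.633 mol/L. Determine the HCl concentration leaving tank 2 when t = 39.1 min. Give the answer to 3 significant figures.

Species balance on tank i: dCᵢ/dt = (Cᵢ₋₁ − Cᵢ)/τᵢ with τᵢ = Vᵢ/Q.
τ₁ = 272/14.6 = 18.630 min; τ₂ = 524/14.6 = 35.890 min.
Solving the cascade with C₁(0)=C₂(0)=0 gives C₂(t) = C_in[1 − (τ₁ e^(−t/τ₁) − τ₂ e^(−t/τ₂))/(τ₁ − τ₂)].
At t = 39.1: e^(−t/τ₁) = 0.12261, e^(−t/τ₂) = 0.33641.
C₂ = 0.633·[1 − (18.630·0.12261 − 35.890·0.33641)/(-17.260)] = 0.633·0.43282 = 0.27398 mol/L.

0.274 mol/L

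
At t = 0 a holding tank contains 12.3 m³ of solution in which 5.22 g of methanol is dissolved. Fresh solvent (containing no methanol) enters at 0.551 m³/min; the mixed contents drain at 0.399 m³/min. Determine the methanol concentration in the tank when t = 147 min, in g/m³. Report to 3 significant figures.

Total volume: dV/dt = Q_in − Q_out = 0.15200 m³/min, so V(t) = 12.3 + 0.15200 t and V(147) = 34.644 m³.
Species balance (pure solvent in): dm/dt = −Q_out · m/V(t).
Separate: dm/m = −Q_out dt/V(t) ⇒ ln(m/m₀) = −(Q_out/(Q_in−Q_out)) ln(V/V₀).
m = m₀ (V₀/V)^(Q_out/(Q_in−Q_out)) = 5.22 × (12.3/34.644)^(2.6250) = 0.34447 g.
C = m/V = 0.34447/34.644 = 0.0099431 g/m³.

0.00994 g/m³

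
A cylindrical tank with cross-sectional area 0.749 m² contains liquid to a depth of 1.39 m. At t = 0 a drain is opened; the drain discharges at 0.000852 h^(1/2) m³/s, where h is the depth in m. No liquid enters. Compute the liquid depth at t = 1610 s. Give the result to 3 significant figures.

Volume balance on the tank: A dh/dt = −0.000852 √h.
This is separable: 2 d(√h)/dt = −0.000852/A, so √h = √h₀ − (0.000852/(2A)) t.
√h = √1.39 − 0.000852·1610/(2·0.749) = 1.1790 − 0.91570 = 0.26328.
h = 0.26328² = 0.069317 m.

0.0693 m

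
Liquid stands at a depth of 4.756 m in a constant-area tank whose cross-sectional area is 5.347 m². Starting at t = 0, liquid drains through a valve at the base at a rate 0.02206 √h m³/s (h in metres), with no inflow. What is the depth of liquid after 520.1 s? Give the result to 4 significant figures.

1.228 m

With no inflow, A dh/dt = −0.02206 √h.
This is separable: 2 d(√h)/dt = −0.02206/A, so √h = √h₀ − (0.02206/(2A)) t.
√h = √4.756 − 0.02206·520.1/(2·5.347) = 2.18083 − 1.07288 = 1.10794.
h = 1.10794² = 1.22754 m.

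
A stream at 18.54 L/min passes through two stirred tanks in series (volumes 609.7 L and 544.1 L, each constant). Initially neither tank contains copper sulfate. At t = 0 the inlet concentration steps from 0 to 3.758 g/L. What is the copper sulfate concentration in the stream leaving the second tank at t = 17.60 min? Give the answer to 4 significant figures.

Time constants: τᵢ = Vᵢ/Q for each well-mixed tank.
τ₁ = 609.7/18.54 = 32.8857 min; τ₂ = 544.1/18.54 = 29.3474 min.
Tank 1: C₁ = C_in(1 − e^(−t/τ₁)). Tank 2 (τ₁ ≠ τ₂): C₂ = C_in[1 − (τ₁ e^(−t/τ₁) − τ₂ e^(−t/τ₂))/(τ₁ − τ₂)].
At t = 17.60: e^(−t/τ₁) = 0.585559, e^(−t/τ₂) = 0.548969.
C₂ = 3.758·[1 − (32.8857·0.585559 − 29.3474·0.548969)/(3.53830)] = 3.758·0.110953 = 0.416962 g/L.

0.4170 g/L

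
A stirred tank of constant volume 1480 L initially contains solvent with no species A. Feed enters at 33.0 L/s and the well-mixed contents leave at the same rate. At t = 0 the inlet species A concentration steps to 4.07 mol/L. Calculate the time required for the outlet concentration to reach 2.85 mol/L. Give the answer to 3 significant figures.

54.0 s

Accumulation = in − out for the solute gives V dC/dt = Q(C_in − C), so τ = V/Q = 44.848 s.
C(t) = C_in + (C₀ − C_in) e^(−t/τ). Set C = 2.85 and solve for t:
e^(−t/τ) = (C − C_in)/(C₀ − C_in) = (2.85 − 4.07)/(0 − 4.07) = 0.29975
t = −τ ln(…) = 44.848 × 1.2048 = 54.033 s.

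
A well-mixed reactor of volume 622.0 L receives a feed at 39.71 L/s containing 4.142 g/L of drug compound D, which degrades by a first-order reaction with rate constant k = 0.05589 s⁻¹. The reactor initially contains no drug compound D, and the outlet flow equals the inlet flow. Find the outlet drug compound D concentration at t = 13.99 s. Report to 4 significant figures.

Species balance: V dC/dt = Q C_in − Q C − k V C.
dC/dt = (Q/V) C_in − (Q/V + k) C; effective rate a = Q/V + k = 0.0638424 + 0.05589 = 0.119732 s⁻¹.
C_ss = Q C_in/(Q + kV) = 2.20855 g/L; C(t) = C_ss + (C₀ − C_ss) e^(−a t).
C(13.99) = 2.20855 + (-2.20855)·e^(−0.119732·13.99) = 2.20855 + (-2.20855)·0.187298 = 1.79490 g/L.

1.795 g/L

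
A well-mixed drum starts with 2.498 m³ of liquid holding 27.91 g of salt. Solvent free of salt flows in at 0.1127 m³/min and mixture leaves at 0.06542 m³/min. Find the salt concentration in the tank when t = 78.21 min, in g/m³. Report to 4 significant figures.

Total volume: dV/dt = Q_in − Q_out = 0.0472800 m³/min, so V(t) = 2.498 + 0.0472800 t and V(78.21) = 6.19577 m³.
No salt enters, so dm/dt = −Q_out · (m/V).
dm/m = −Q_out dt/(V₀ + 0.0472800 t); integrating gives ln(m/m₀) = −(Q_out/(Q_in−Q_out)) ln(V/V₀).
m = m₀ (V₀/V)^(Q_out/(Q_in−Q_out)) = 27.91 × (2.498/6.19577)^(1.38367) = 7.94141 g.
C = m/V = 7.94141/6.19577 = 1.28175 g/m³.

1.282 g/m³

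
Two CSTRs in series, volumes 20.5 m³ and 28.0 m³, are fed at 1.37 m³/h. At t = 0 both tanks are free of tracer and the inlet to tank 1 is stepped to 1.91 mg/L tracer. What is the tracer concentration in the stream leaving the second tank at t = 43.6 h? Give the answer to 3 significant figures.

1.35 mg/L

Time constants: τᵢ = Vᵢ/Q for each well-mixed tank.
τ₁ = 20.5/1.37 = 14.964 h; τ₂ = 28.0/1.37 = 20.438 h.
Solving the cascade with C₁(0)=C₂(0)=0 gives C₂(t) = C_in[1 − (τ₁ e^(−t/τ₁) − τ₂ e^(−t/τ₂))/(τ₁ − τ₂)].
At t = 43.6: e^(−t/τ₁) = 0.054271, e^(−t/τ₂) = 0.11845.
C₂ = 1.91·[1 − (14.964·0.054271 − 20.438·0.11845)/(-5.4745)] = 1.91·0.70614 = 1.3487 mg/L.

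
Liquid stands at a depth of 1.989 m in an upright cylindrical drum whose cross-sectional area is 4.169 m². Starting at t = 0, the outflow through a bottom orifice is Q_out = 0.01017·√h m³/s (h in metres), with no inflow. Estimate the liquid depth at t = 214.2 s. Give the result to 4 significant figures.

1.320 m

With no inflow, A dh/dt = −0.01017 √h.
∫ h^(−1/2) dh = −(0.01017/A) ∫ dt, giving 2√h = 2√h₀ − (0.01017/A) t.
√h = √1.989 − 0.01017·214.2/(2·4.169) = 1.41032 − 0.261263 = 1.14906.
h = 1.14906² = 1.32033 m.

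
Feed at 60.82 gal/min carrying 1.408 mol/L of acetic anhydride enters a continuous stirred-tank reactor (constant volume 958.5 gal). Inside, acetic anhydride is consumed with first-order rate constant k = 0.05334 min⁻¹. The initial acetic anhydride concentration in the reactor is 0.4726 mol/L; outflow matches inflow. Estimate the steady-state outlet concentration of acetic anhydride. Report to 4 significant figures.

V dC/dt = Q(C_in − C) − k V C.
At steady state: 0 = Q C_in − (Q + kV) C_ss, so C_ss = Q C_in/(Q + kV).
C_ss = 60.82·1.408/(60.82 + 0.05334·958.5) = 85.6346/111.946 = 0.764960 mol/L.

0.7650 mol/L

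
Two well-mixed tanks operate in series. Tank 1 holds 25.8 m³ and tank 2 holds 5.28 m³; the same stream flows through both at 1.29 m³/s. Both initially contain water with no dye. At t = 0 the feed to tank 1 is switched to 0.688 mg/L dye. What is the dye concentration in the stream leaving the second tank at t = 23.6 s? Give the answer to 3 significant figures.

Time constants: τᵢ = Vᵢ/Q for each well-mixed tank.
τ₁ = 25.8/1.29 = 20.000 s; τ₂ = 5.28/1.29 = 4.0930 s.
Tank 1: C₁ = C_in(1 − e^(−t/τ₁)). Tank 2 (τ₁ ≠ τ₂): C₂ = C_in[1 − (τ₁ e^(−t/τ₁) − τ₂ e^(−t/τ₂))/(τ₁ − τ₂)].
At t = 23.6: e^(−t/τ₁) = 0.30728, e^(−t/τ₂) = 0.0031325.
C₂ = 0.688·[1 − (20.000·0.30728 − 4.0930·0.0031325)/(15.907)] = 0.688·0.61446 = 0.42275 mg/L.

0.423 mg/L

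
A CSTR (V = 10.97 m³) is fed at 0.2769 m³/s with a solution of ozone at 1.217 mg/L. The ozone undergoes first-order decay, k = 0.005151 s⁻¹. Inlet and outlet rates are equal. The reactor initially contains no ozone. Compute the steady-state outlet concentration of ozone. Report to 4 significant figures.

1.011 mg/L

Accumulation = in − out − consumed: V dC/dt = Q C_in − Q C − k V C.
At steady state: 0 = Q C_in − (Q + kV) C_ss, so C_ss = Q C_in/(Q + kV).
C_ss = 0.2769·1.217/(0.2769 + 0.005151·10.97) = 0.336987/0.333406 = 1.01074 mg/L.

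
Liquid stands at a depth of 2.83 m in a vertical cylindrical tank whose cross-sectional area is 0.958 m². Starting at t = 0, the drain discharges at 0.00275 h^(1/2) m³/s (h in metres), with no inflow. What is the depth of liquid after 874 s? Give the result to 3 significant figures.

With no inflow, A dh/dt = −0.00275 √h.
Separate and integrate: 2(√h − √h₀) = −(0.00275/A) t.
√h = √2.83 − 0.00275·874/(2·0.958) = 1.6823 − 1.2544 = 0.42782.
h = 0.42782² = 0.18303 m.

0.183 m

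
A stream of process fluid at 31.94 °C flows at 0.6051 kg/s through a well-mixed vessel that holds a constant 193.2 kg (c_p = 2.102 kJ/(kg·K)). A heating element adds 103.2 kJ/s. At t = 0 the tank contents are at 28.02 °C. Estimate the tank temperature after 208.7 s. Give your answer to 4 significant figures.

First-law balance (no shaft work): M c_p dT/dt = ṁ c_p (T_in − T) + 103.2.
Rearrange: dT/dt = (T_ss − T)/τ with τ = M/ṁ = 319.286 s and T_ss = T_in + Q̇/(ṁ c_p) = 113.077 °C.
Integrating: T(t) = T_ss + (T₀ − T_ss) e^(−t/τ).
T(208.7) = 113.077 + (-85.0572)·e^(−208.7/319.286) = 113.077 + (-85.0572)·0.520146 = 68.8350 °C.

68.84 °C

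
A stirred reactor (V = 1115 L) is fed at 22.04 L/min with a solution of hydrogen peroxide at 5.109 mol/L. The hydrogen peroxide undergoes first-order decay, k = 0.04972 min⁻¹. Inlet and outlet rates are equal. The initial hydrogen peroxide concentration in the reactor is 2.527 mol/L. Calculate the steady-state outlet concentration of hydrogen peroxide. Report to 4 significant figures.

1.453 mol/L

V dC/dt = Q(C_in − C) − k V C.
Steady state (dC/dt = 0): C_ss = Q C_in/(Q + kV) = C_in/(1 + kV/Q).
C_ss = 22.04·5.109/(22.04 + 0.04972·1115) = 112.602/77.4778 = 1.45335 mol/L.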